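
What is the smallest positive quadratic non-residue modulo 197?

(2/197) = −1, so 2 is the smallest positive non-residue mod 197.

2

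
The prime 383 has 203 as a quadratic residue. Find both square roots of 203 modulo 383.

115, 268

Since 383 ≡ 3 (mod 4), a square root of 203 is 203^((383+1)/4) = 203^96 mod 383.
Repeated squaring: 203^2≡228, 203^4≡279, 203^8≡92, 203^16≡38, 203^32≡295, 203^64≡84 (mod 383).
203^96 = 203^(64+32) ≡ 268 (mod 383).
Check: 268² = 71824 ≡ 203 (mod 383). The two roots are 115 and 268.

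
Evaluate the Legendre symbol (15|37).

-1

Reciprocity: 15 ≡ 3 and 37 ≡ 1 (mod 4), so (15/37) = +(37/15).
Reduce top mod 15: now compute (7/15).
Reciprocity: 7 ≡ 3 and 15 ≡ 3 (mod 4), so (7/15) = −(15/7).
Reduce top mod 7: now compute (1/7).
Reached (1/7) = 1. Collecting the sign flips along the way, the symbol is -1.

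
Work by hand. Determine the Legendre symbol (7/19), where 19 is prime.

Reciprocity: 7 ≡ 3 and 19 ≡ 3 (mod 4), so (7/19) = −(19/7).
Reduce top mod 7: now compute (5/7).
Reciprocity: 5 ≡ 1 and 7 ≡ 3 (mod 4), so (5/7) = +(7/5).
Reduce top mod 5: now compute (2/5).
Pull out 2: since 5 ≡ 5 (mod 8), (2/5) = -1.
Reached (1/5) = 1. Collecting the sign flips along the way, the symbol is +1.

1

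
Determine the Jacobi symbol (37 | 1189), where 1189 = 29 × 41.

-1

Reciprocity: 37 ≡ 1 and 1189 ≡ 1 (mod 4), so (37/1189) = +(1189/37).
Reduce top mod 37: now compute (5/37).
Reciprocity: 5 ≡ 1 and 37 ≡ 1 (mod 4), so (5/37) = +(37/5).
Reduce top mod 5: now compute (2/5).
Pull out 2: since 5 ≡ 5 (mod 8), (2/5) = -1.
Reached (1/5) = 1. Collecting the sign flips along the way, the symbol is -1.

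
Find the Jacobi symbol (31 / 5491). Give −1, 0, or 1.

Reciprocity: 31 ≡ 3 and 5491 ≡ 3 (mod 4), so (31/5491) = −(5491/31).
Reduce top mod 31: now compute (4/31).
Pull out 2^2: since 31 ≡ 7 (mod 8), (2/31) = +1, so (2/31)^2 = +1.
Reached (1/31) = 1. Collecting the sign flips along the way, the symbol is -1.

-1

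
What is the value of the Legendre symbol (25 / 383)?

Euler's criterion: (25/383) ≡ 25^191 (mod 383).
25^2 ≡ 242 (mod 383)
25^4 ≡ 348 (mod 383)
25^8 ≡ 76 (mod 383)
25^16 ≡ 31 (mod 383)
25^32 ≡ 195 (mod 383)
25^64 ≡ 108 (mod 383)
25^128 ≡ 174 (mod 383)
25^191 = 25^(128+32+16+8+4+2+1) ≡ 1 (mod 383).
Result is 1, so (25/383) = 1.

1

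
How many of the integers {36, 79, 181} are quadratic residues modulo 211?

2

(36/211) = +1 → QR.
(79/211) = +1 → QR.
(181/211) = -1 → non-residue.
Total quadratic residues among the 3: 2.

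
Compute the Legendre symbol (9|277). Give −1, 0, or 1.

Euler's criterion: (9/277) ≡ 9^138 (mod 277).
9^2 ≡ 81 (mod 277)
9^4 ≡ 190 (mod 277)
9^8 ≡ 90 (mod 277)
9^16 ≡ 67 (mod 277)
9^32 ≡ 57 (mod 277)
9^64 ≡ 202 (mod 277)
9^128 ≡ 85 (mod 277)
9^138 = 9^(128+8+2) ≡ 1 (mod 277).
Result is 1, so (9/277) = 1.

1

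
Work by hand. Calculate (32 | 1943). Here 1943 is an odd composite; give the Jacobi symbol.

1

Pull out 2^5: since 1943 ≡ 7 (mod 8), (2/1943) = +1, so (2/1943)^5 = +1.
Reached (1/1943) = 1. Collecting the sign flips along the way, the symbol is +1.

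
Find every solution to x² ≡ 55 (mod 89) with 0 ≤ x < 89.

12, 77

89 ≡ 1 (mod 4), so we find a root by search.
Trying successive values, 12² = 144 ≡ 55 (mod 89). The other root is 89 − 12 = 77.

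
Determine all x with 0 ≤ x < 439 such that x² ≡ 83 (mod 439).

Since 439 ≡ 3 (mod 4), a square root of 83 is 83^((439+1)/4) = 83^110 mod 439.
Repeated squaring: 83^2≡304, 83^4≡226, 83^8≡152, 83^16≡276, 83^32≡229, 83^64≡200 (mod 439).
83^110 = 83^(64+32+8+4+2) ≡ 408 (mod 439).
Check: 408² = 166464 ≡ 83 (mod 439). The two roots are 31 and 408.

31, 408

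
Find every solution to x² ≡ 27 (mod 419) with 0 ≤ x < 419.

87, 332

Since 419 ≡ 3 (mod 4), a square root of 27 is 27^((419+1)/4) = 27^105 mod 419.
Repeated squaring: 27^2≡310, 27^4≡149, 27^8≡413, 27^16≡36, 27^32≡39, 27^64≡264 (mod 419).
27^105 = 27^(64+32+8+1) ≡ 87 (mod 419).
Check: 87² = 7569 ≡ 27 (mod 419). The two roots are 87 and 332.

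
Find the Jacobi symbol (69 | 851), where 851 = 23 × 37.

0

Reciprocity: 69 ≡ 1 and 851 ≡ 3 (mod 4), so (69/851) = +(851/69).
Reduce top mod 69: now compute (23/69).
Reciprocity: 23 ≡ 3 and 69 ≡ 1 (mod 4), so (23/69) = +(69/23).
Reduce top mod 23: now compute (0/23).
Top reduces to 0: gcd > 1, so the symbol is 0.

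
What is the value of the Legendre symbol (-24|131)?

First reduce: -24 ≡ 107 (mod 131).
Reciprocity: 107 ≡ 3 and 131 ≡ 3 (mod 4), so (107/131) = −(131/107).
Reduce top mod 107: now compute (24/107).
Pull out 2^3: since 107 ≡ 3 (mod 8), (2/107) = -1, so (2/107)^3 = -1.
Reciprocity: 3 ≡ 3 and 107 ≡ 3 (mod 4), so (3/107) = −(107/3).
Reduce top mod 3: now compute (2/3).
Pull out 2: since 3 ≡ 3 (mod 8), (2/3) = -1.
Reached (1/3) = 1. Collecting the sign flips along the way, the symbol is +1.

1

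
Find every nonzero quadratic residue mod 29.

Square k = 1,…,14 (k and 29−k give the same square):
1²=1, 2²=4, 3²=9, 4²=16, 5²=25, 6²≡7, 7²≡20, 8²≡6, 9²≡23, 10²≡13, 11²≡5, 12²≡28, 13²≡24, 14²≡22 (mod 29).
So the quadratic residues mod 29 are {1, 4, 5, 6, 7, 9, 13, 16, 20, 22, 23, 24, 25, 28}.

1, 4, 5, 6, 7, 9, 13, 16, 20, 22, 23, 24, 25, 28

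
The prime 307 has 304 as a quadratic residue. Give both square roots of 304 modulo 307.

35, 272

Since 307 ≡ 3 (mod 4), a square root of 304 is 304^((307+1)/4) = 304^77 mod 307.
Repeated squaring: 304^2≡9, 304^4≡81, 304^8≡114, 304^16≡102, 304^32≡273, 304^64≡235 (mod 307).
304^77 = 304^(64+8+4+1) ≡ 272 (mod 307).
Check: 272² = 73984 ≡ 304 (mod 307). The two roots are 35 and 272.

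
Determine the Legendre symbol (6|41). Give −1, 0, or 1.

-1

Euler's criterion: (6/41) ≡ 6^20 (mod 41).
6^2 ≡ 36 (mod 41)
6^4 ≡ 25 (mod 41)
6^8 ≡ 10 (mod 41)
6^16 ≡ 18 (mod 41)
6^20 = 6^(16+4) ≡ 40 (mod 41).
Result is 40 ≡ −1, so (6/41) = −1.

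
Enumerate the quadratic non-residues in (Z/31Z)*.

Square k = 1,…,15 (k and 31−k give the same square):
1²=1, 2²=4, 3²=9, 4²=16, 5²=25, 6²≡5, 7²≡18, 8²≡2, 9²≡19, 10²≡7, 11²≡28, 12²≡20, 13²≡14, 14²≡10, 15²≡8 (mod 31).
The residues are {1, 2, 4, 5, 7, 8, 9, 10, 14, 16, 18, 19, 20, 25, 28}; the non-residues are the remaining 15 nonzero classes.

3, 6, 11, 12, 13, 15, 17, 21, 22, 23, 24, 26, 27, 29, 30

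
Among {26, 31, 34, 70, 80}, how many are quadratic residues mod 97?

2

(26/97) = -1 → non-residue.
(31/97) = +1 → QR.
(34/97) = -1 → non-residue.
(70/97) = +1 → QR.
(80/97) = -1 → non-residue.
Total quadratic residues among the 5: 2.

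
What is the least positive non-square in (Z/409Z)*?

7

(2/409) = +1, so 2 is a residue.
(3/409) = +1, so 3 is a residue.
(4/409) = +1, so 4 is a residue.
(5/409) = +1, so 5 is a residue.
(6/409) = +1, so 6 is a residue.
(7/409) = −1, so 7 is the smallest positive non-residue mod 409.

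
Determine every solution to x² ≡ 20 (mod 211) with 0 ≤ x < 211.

81, 130

Since 211 ≡ 3 (mod 4), a square root of 20 is 20^((211+1)/4) = 20^53 mod 211.
Repeated squaring: 20^2≡189, 20^4≡62, 20^8≡46, 20^16≡6, 20^32≡36 (mod 211).
20^53 = 20^(32+16+4+1) ≡ 81 (mod 211).
Check: 81² = 6561 ≡ 20 (mod 211). The two roots are 81 and 130.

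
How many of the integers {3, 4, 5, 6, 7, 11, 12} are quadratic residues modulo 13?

3

(3/13) = +1 → QR.
(4/13) = +1 → QR.
(5/13) = -1 → non-residue.
(6/13) = -1 → non-residue.
(7/13) = -1 → non-residue.
(11/13) = -1 → non-residue.
(12/13) = +1 → QR.
Total quadratic residues among the 7: 3.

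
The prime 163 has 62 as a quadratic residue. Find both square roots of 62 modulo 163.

15, 148

Since 163 ≡ 3 (mod 4), a square root of 62 is 62^((163+1)/4) = 62^41 mod 163.
Repeated squaring: 62^2≡95, 62^4≡60, 62^8≡14, 62^16≡33, 62^32≡111 (mod 163).
62^41 = 62^(32+8+1) ≡ 15 (mod 163).
Check: 15² = 225 ≡ 62 (mod 163). The two roots are 15 and 148.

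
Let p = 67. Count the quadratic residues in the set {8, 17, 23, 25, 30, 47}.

4

(8/67) = -1 → non-residue.
(17/67) = +1 → QR.
(23/67) = +1 → QR.
(25/67) = +1 → QR.
(30/67) = -1 → non-residue.
(47/67) = +1 → QR.
Total quadratic residues among the 6: 4.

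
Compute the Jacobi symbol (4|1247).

1

Pull out 2^2: since 1247 ≡ 7 (mod 8), (2/1247) = +1, so (2/1247)^2 = +1.
Reached (1/1247) = 1. Collecting the sign flips along the way, the symbol is +1.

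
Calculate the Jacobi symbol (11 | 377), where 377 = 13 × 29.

Reciprocity: 11 ≡ 3 and 377 ≡ 1 (mod 4), so (11/377) = +(377/11).
Reduce top mod 11: now compute (3/11).
Reciprocity: 3 ≡ 3 and 11 ≡ 3 (mod 4), so (3/11) = −(11/3).
Reduce top mod 3: now compute (2/3).
Pull out 2: since 3 ≡ 3 (mod 8), (2/3) = -1.
Reached (1/3) = 1. Collecting the sign flips along the way, the symbol is +1.

1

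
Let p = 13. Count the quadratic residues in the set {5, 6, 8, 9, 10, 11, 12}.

3

(5/13) = -1 → non-residue.
(6/13) = -1 → non-residue.
(8/13) = -1 → non-residue.
(9/13) = +1 → QR.
(10/13) = +1 → QR.
(11/13) = -1 → non-residue.
(12/13) = +1 → QR.
Total quadratic residues among the 7: 3.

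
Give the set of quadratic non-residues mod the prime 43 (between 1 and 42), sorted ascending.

2, 3, 5, 7, 8, 12, 18, 19, 20, 22, 26, 27, 28, 29, 30, 32, 33, 34, 37, 39, 42

Square k = 1,…,21 (k and 43−k give the same square):
1²=1, 2²=4, 3²=9, 4²=16, 5²=25, 6²=36, 7²≡6, 8²≡21, 9²≡38, 10²≡14, 11²≡35, 12²≡15, 13²≡40, 14²≡24, 15²≡10, 16²≡41, 17²≡31, 18²≡23, 19²≡17, 20²≡13, 21²≡11 (mod 43).
The residues are {1, 4, 6, 9, 10, 11, 13, 14, 15, 16, 17, 21, 23, 24, 25, 31, 35, 36, 38, 40, 41}; the non-residues are the remaining 21 nonzero classes.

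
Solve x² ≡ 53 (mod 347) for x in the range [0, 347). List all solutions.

Since 347 ≡ 3 (mod 4), a square root of 53 is 53^((347+1)/4) = 53^87 mod 347.
Repeated squaring: 53^2≡33, 53^4≡48, 53^8≡222, 53^16≡10, 53^32≡100, 53^64≡284 (mod 347).
53^87 = 53^(64+16+4+2+1) ≡ 327 (mod 347).
Check: 327² = 106929 ≡ 53 (mod 347). The two roots are 20 and 327.

20, 327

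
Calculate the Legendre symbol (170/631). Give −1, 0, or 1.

1

Pull out 2: since 631 ≡ 7 (mod 8), (2/631) = +1.
Reciprocity: 85 ≡ 1 and 631 ≡ 3 (mod 4), so (85/631) = +(631/85).
Reduce top mod 85: now compute (36/85).
Pull out 2^2: since 85 ≡ 5 (mod 8), (2/85) = -1, so (2/85)^2 = +1.
Reciprocity: 9 ≡ 1 and 85 ≡ 1 (mod 4), so (9/85) = +(85/9).
Reduce top mod 9: now compute (4/9).
Pull out 2^2: since 9 ≡ 1 (mod 8), (2/9) = +1, so (2/9)^2 = +1.
Reached (1/9) = 1. Collecting the sign flips along the way, the symbol is +1.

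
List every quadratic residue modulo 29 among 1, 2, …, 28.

Square k = 1,…,14 (k and 29−k give the same square):
1²=1, 2²=4, 3²=9, 4²=16, 5²=25, 6²≡7, 7²≡20, 8²≡6, 9²≡23, 10²≡13, 11²≡5, 12²≡28, 13²≡24, 14²≡22 (mod 29).
So the quadratic residues mod 29 are {1, 4, 5, 6, 7, 9, 13, 16, 20, 22, 23, 24, 25, 28}.

1,4,5,6,7,9,13,16,20,22,23,24,25,28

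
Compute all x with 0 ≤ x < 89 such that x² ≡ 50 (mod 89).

89 ≡ 1 (mod 4), so we find a root by search.
Trying successive values, 36² = 1296 ≡ 50 (mod 89). The other root is 89 − 36 = 53.

36, 53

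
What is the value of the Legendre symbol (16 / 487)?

1

Euler's criterion: (16/487) ≡ 16^243 (mod 487).
16^2 ≡ 256 (mod 487)
16^4 ≡ 278 (mod 487)
16^8 ≡ 338 (mod 487)
16^16 ≡ 286 (mod 487)
16^32 ≡ 467 (mod 487)
16^64 ≡ 400 (mod 487)
16^128 ≡ 264 (mod 487)
16^243 = 16^(128+64+32+16+2+1) ≡ 1 (mod 487).
Result is 1, so (16/487) = 1.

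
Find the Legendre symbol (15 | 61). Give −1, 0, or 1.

Reciprocity: 15 ≡ 3 and 61 ≡ 1 (mod 4), so (15/61) = +(61/15).
Reduce top mod 15: now compute (1/15).
Reached (1/15) = 1. Collecting the sign flips along the way, the symbol is +1.

1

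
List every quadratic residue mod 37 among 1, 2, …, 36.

1 3 4 7 9 10 11 12 16 21 25 26 27 28 30 33 34 36

Square k = 1,…,18 (k and 37−k give the same square):
1²=1, 2²=4, 3²=9, 4²=16, 5²=25, 6²=36, 7²≡12, 8²≡27, 9²≡7, 10²≡26, 11²≡10, 12²≡33, 13²≡21, 14²≡11, 15²≡3, 16²≡34, 17²≡30, 18²≡28 (mod 37).
So the quadratic residues mod 37 are {1, 3, 4, 7, 9, 10, 11, 12, 16, 21, 25, 26, 27, 28, 30, 33, 34, 36}.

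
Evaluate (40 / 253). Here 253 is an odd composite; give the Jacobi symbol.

Pull out 2^3: since 253 ≡ 5 (mod 8), (2/253) = -1, so (2/253)^3 = -1.
Reciprocity: 5 ≡ 1 and 253 ≡ 1 (mod 4), so (5/253) = +(253/5).
Reduce top mod 5: now compute (3/5).
Reciprocity: 3 ≡ 3 and 5 ≡ 1 (mod 4), so (3/5) = +(5/3).
Reduce top mod 3: now compute (2/3).
Pull out 2: since 3 ≡ 3 (mod 8), (2/3) = -1.
Reached (1/3) = 1. Collecting the sign flips along the way, the symbol is +1.

1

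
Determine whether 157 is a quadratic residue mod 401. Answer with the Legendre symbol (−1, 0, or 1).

Reciprocity: 157 ≡ 1 and 401 ≡ 1 (mod 4), so (157/401) = +(401/157).
Reduce top mod 157: now compute (87/157).
Reciprocity: 87 ≡ 3 and 157 ≡ 1 (mod 4), so (87/157) = +(157/87).
Reduce top mod 87: now compute (70/87).
Pull out 2: since 87 ≡ 7 (mod 8), (2/87) = +1.
Reciprocity: 35 ≡ 3 and 87 ≡ 3 (mod 4), so (35/87) = −(87/35).
Reduce top mod 35: now compute (17/35).
Reciprocity: 17 ≡ 1 and 35 ≡ 3 (mod 4), so (17/35) = +(35/17).
Reduce top mod 17: now compute (1/17).
Reached (1/17) = 1. Collecting the sign flips along the way, the symbol is -1.

-1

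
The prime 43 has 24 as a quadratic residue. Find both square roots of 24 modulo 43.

14, 29

Since 43 ≡ 3 (mod 4), a square root of 24 is 24^((43+1)/4) = 24^11 mod 43.
Repeated squaring: 24^2≡17, 24^4≡31, 24^8≡15 (mod 43).
24^11 = 24^(8+2+1) ≡ 14 (mod 43).
Check: 14² = 196 ≡ 24 (mod 43). The two roots are 14 and 29.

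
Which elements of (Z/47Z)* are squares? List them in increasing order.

Square k = 1,…,23 (k and 47−k give the same square):
1²=1, 2²=4, 3²=9, 4²=16, 5²=25, 6²=36, 7²≡2, 8²≡17, 9²≡34, 10²≡6, 11²≡27, 12²≡3, 13²≡28, 14²≡8, 15²≡37, 16²≡21, 17²≡7, 18²≡42, 19²≡32, 20²≡24, 21²≡18, 22²≡14, 23²≡12 (mod 47).
So the quadratic residues mod 47 are {1, 2, 3, 4, 6, 7, 8, 9, 12, 14, 16, 17, 18, 21, 24, 25, 27, 28, 32, 34, 36, 37, 42}.

1, 2, 3, 4, 6, 7, 8, 9, 12, 14, 16, 17, 18, 21, 24, 25, 27, 28, 32, 34, 36, 37, 42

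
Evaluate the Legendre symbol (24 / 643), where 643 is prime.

Euler's criterion: (24/643) ≡ 24^321 (mod 643).
24^2 ≡ 576 (mod 643)
24^4 ≡ 631 (mod 643)
24^8 ≡ 144 (mod 643)
24^16 ≡ 160 (mod 643)
24^32 ≡ 523 (mod 643)
24^64 ≡ 254 (mod 643)
24^128 ≡ 216 (mod 643)
24^256 ≡ 360 (mod 643)
24^321 = 24^(256+64+1) ≡ 1 (mod 643).
Result is 1, so (24/643) = 1.

1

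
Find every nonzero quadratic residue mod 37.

1 3 4 7 9 10 11 12 16 21 25 26 27 28 30 33 34 36

Square k = 1,…,18 (k and 37−k give the same square):
1²=1, 2²=4, 3²=9, 4²=16, 5²=25, 6²=36, 7²≡12, 8²≡27, 9²≡7, 10²≡26, 11²≡10, 12²≡33, 13²≡21, 14²≡11, 15²≡3, 16²≡34, 17²≡30, 18²≡28 (mod 37).
So the quadratic residues mod 37 are {1, 3, 4, 7, 9, 10, 11, 12, 16, 21, 25, 26, 27, 28, 30, 33, 34, 36}.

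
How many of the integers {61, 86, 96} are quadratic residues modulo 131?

(61/131) = +1 → QR.
(86/131) = -1 → non-residue.
(96/131) = -1 → non-residue.
Total quadratic residues among the 3: 1.

1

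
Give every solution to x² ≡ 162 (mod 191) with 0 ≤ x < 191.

60, 131

Since 191 ≡ 3 (mod 4), a square root of 162 is 162^((191+1)/4) = 162^48 mod 191.
Repeated squaring: 162^2≡77, 162^4≡8, 162^8≡64, 162^16≡85, 162^32≡158 (mod 191).
162^48 = 162^(32+16) ≡ 60 (mod 191).
Check: 60² = 3600 ≡ 162 (mod 191). The two roots are 60 and 131.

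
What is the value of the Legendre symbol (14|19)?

-1

Pull out 2: since 19 ≡ 3 (mod 8), (2/19) = -1.
Reciprocity: 7 ≡ 3 and 19 ≡ 3 (mod 4), so (7/19) = −(19/7).
Reduce top mod 7: now compute (5/7).
Reciprocity: 5 ≡ 1 and 7 ≡ 3 (mod 4), so (5/7) = +(7/5).
Reduce top mod 5: now compute (2/5).
Pull out 2: since 5 ≡ 5 (mod 8), (2/5) = -1.
Reached (1/5) = 1. Collecting the sign flips along the way, the symbol is -1.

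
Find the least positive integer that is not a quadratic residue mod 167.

(2/167) = +1, so 2 is a residue.
(3/167) = +1, so 3 is a residue.
(4/167) = +1, so 4 is a residue.
(5/167) = −1, so 5 is the smallest positive non-residue mod 167.

5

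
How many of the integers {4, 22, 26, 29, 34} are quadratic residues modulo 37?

3

(4/37) = +1 → QR.
(22/37) = -1 → non-residue.
(26/37) = +1 → QR.
(29/37) = -1 → non-residue.
(34/37) = +1 → QR.
Total quadratic residues among the 5: 3.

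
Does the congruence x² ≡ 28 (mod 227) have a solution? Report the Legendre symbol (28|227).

1

Pull out 2^2: since 227 ≡ 3 (mod 8), (2/227) = -1, so (2/227)^2 = +1.
Reciprocity: 7 ≡ 3 and 227 ≡ 3 (mod 4), so (7/227) = −(227/7).
Reduce top mod 7: now compute (3/7).
Reciprocity: 3 ≡ 3 and 7 ≡ 3 (mod 4), so (3/7) = −(7/3).
Reduce top mod 3: now compute (1/3).
Reached (1/3) = 1. Collecting the sign flips along the way, the symbol is +1.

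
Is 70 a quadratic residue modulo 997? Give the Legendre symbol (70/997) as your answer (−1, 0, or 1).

-1

Pull out 2: since 997 ≡ 5 (mod 8), (2/997) = -1.
Reciprocity: 35 ≡ 3 and 997 ≡ 1 (mod 4), so (35/997) = +(997/35).
Reduce top mod 35: now compute (17/35).
Reciprocity: 17 ≡ 1 and 35 ≡ 3 (mod 4), so (17/35) = +(35/17).
Reduce top mod 17: now compute (1/17).
Reached (1/17) = 1. Collecting the sign flips along the way, the symbol is -1.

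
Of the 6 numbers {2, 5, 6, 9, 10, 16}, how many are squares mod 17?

3

(2/17) = +1 → QR.
(5/17) = -1 → non-residue.
(6/17) = -1 → non-residue.
(9/17) = +1 → QR.
(10/17) = -1 → non-residue.
(16/17) = +1 → QR.
Total quadratic residues among the 6: 3.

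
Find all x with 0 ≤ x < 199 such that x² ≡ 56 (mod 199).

Since 199 ≡ 3 (mod 4), a square root of 56 is 56^((199+1)/4) = 56^50 mod 199.
Repeated squaring: 56^2≡151, 56^4≡115, 56^8≡91, 56^16≡122, 56^32≡158 (mod 199).
56^50 = 56^(32+16+2) ≡ 102 (mod 199).
Check: 102² = 10404 ≡ 56 (mod 199). The two roots are 97 and 102.

97, 102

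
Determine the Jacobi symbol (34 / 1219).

Pull out 2: since 1219 ≡ 3 (mod 8), (2/1219) = -1.
Reciprocity: 17 ≡ 1 and 1219 ≡ 3 (mod 4), so (17/1219) = +(1219/17).
Reduce top mod 17: now compute (12/17).
Pull out 2^2: since 17 ≡ 1 (mod 8), (2/17) = +1, so (2/17)^2 = +1.
Reciprocity: 3 ≡ 3 and 17 ≡ 1 (mod 4), so (3/17) = +(17/3).
Reduce top mod 3: now compute (2/3).
Pull out 2: since 3 ≡ 3 (mod 8), (2/3) = -1.
Reached (1/3) = 1. Collecting the sign flips along the way, the symbol is +1.

1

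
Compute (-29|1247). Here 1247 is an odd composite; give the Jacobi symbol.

First reduce: -29 ≡ 1218 (mod 1247).
Pull out 2: since 1247 ≡ 7 (mod 8), (2/1247) = +1.
Reciprocity: 609 ≡ 1 and 1247 ≡ 3 (mod 4), so (609/1247) = +(1247/609).
Reduce top mod 609: now compute (29/609).
Reciprocity: 29 ≡ 1 and 609 ≡ 1 (mod 4), so (29/609) = +(609/29).
Reduce top mod 29: now compute (0/29).
Top reduces to 0: gcd > 1, so the symbol is 0.

0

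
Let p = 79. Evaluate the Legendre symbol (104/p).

1

Euler's criterion: (104/79) ≡ 25^39 (mod 79).
25^2 ≡ 72 (mod 79)
25^4 ≡ 49 (mod 79)
25^8 ≡ 31 (mod 79)
25^16 ≡ 13 (mod 79)
25^32 ≡ 11 (mod 79)
25^39 = 25^(32+4+2+1) ≡ 1 (mod 79).
Result is 1, so (104/79) = 1.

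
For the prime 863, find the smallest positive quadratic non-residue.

5

(2/863) = +1, so 2 is a residue.
(3/863) = +1, so 3 is a residue.
(4/863) = +1, so 4 is a residue.
(5/863) = −1, so 5 is the smallest positive non-residue mod 863.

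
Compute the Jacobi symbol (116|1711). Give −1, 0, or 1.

Pull out 2^2: since 1711 ≡ 7 (mod 8), (2/1711) = +1, so (2/1711)^2 = +1.
Reciprocity: 29 ≡ 1 and 1711 ≡ 3 (mod 4), so (29/1711) = +(1711/29).
Reduce top mod 29: now compute (0/29).
Top reduces to 0: gcd > 1, so the symbol is 0.

0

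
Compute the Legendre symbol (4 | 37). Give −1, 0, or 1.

Pull out 2^2: since 37 ≡ 5 (mod 8), (2/37) = -1, so (2/37)^2 = +1.
Reached (1/37) = 1. Collecting the sign flips along the way, the symbol is +1.

1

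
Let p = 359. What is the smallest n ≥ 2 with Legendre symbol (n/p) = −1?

7

(2/359) = +1, so 2 is a residue.
(3/359) = +1, so 3 is a residue.
(4/359) = +1, so 4 is a residue.
(5/359) = +1, so 5 is a residue.
(6/359) = +1, so 6 is a residue.
(7/359) = −1, so 7 is the smallest positive non-residue mod 359.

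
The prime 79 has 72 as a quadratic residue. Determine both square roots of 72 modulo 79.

25, 54

Since 79 ≡ 3 (mod 4), a square root of 72 is 72^((79+1)/4) = 72^20 mod 79.
Repeated squaring: 72^2≡49, 72^4≡31, 72^8≡13, 72^16≡11 (mod 79).
72^20 = 72^(16+4) ≡ 25 (mod 79).
Check: 25² = 625 ≡ 72 (mod 79). The two roots are 25 and 54.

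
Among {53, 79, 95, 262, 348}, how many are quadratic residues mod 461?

(53/461) = +1 → QR.
(79/461) = -1 → non-residue.
(95/461) = +1 → QR.
(262/461) = +1 → QR.
(348/461) = +1 → QR.
Total quadratic residues among the 5: 4.

4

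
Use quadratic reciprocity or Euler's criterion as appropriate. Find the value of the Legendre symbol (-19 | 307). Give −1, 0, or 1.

-1

Euler's criterion: (-19/307) ≡ 288^153 (mod 307).
288^2 ≡ 54 (mod 307)
288^4 ≡ 153 (mod 307)
288^8 ≡ 77 (mod 307)
288^16 ≡ 96 (mod 307)
288^32 ≡ 6 (mod 307)
288^64 ≡ 36 (mod 307)
288^128 ≡ 68 (mod 307)
288^153 = 288^(128+16+8+1) ≡ 306 (mod 307).
Result is 306 ≡ −1, so (-19/307) = −1.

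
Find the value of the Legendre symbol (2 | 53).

Pull out 2: since 53 ≡ 5 (mod 8), (2/53) = -1.
Reached (1/53) = 1. Collecting the sign flips along the way, the symbol is -1.

-1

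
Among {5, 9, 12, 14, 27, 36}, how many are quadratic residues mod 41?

(5/41) = +1 → QR.
(9/41) = +1 → QR.
(12/41) = -1 → non-residue.
(14/41) = -1 → non-residue.
(27/41) = -1 → non-residue.
(36/41) = +1 → QR.
Total quadratic residues among the 6: 3.

3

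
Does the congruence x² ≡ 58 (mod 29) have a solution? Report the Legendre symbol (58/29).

0

First reduce: 58 ≡ 0 (mod 29).
Top reduces to 0: gcd > 1, so the symbol is 0.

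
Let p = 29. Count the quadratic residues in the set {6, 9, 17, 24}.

3

(6/29) = +1 → QR.
(9/29) = +1 → QR.
(17/29) = -1 → non-residue.
(24/29) = +1 → QR.
Total quadratic residues among the 4: 3.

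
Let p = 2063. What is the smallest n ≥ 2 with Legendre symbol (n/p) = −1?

5

(2/2063) = +1, so 2 is a residue.
(3/2063) = +1, so 3 is a residue.
(4/2063) = +1, so 4 is a residue.
(5/2063) = −1, so 5 is the smallest positive non-residue mod 2063.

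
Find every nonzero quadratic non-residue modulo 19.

2, 3, 8, 10, 12, 13, 14, 15, 18

Square k = 1,…,9 (k and 19−k give the same square):
1²=1, 2²=4, 3²=9, 4²=16, 5²≡6, 6²≡17, 7²≡11, 8²≡7, 9²≡5 (mod 19).
The residues are {1, 4, 5, 6, 7, 9, 11, 16, 17}; the non-residues are the remaining 9 nonzero classes.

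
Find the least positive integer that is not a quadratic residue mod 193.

5

(2/193) = +1, so 2 is a residue.
(3/193) = +1, so 3 is a residue.
(4/193) = +1, so 4 is a residue.
(5/193) = −1, so 5 is the smallest positive non-residue mod 193.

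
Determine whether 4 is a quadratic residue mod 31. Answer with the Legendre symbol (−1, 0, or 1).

Pull out 2^2: since 31 ≡ 7 (mod 8), (2/31) = +1, so (2/31)^2 = +1.
Reached (1/31) = 1. Collecting the sign flips along the way, the symbol is +1.

1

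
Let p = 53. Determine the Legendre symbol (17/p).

Euler's criterion: (17/53) ≡ 17^26 (mod 53).
17^2 ≡ 24 (mod 53)
17^4 ≡ 46 (mod 53)
17^8 ≡ 49 (mod 53)
17^16 ≡ 16 (mod 53)
17^26 = 17^(16+8+2) ≡ 1 (mod 53).
Result is 1, so (17/53) = 1.

1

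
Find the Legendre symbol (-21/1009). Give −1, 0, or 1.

1

Euler's criterion: (-21/1009) ≡ 988^504 (mod 1009).
988^2 ≡ 441 (mod 1009)
988^4 ≡ 753 (mod 1009)
988^8 ≡ 960 (mod 1009)
988^16 ≡ 383 (mod 1009)
988^32 ≡ 384 (mod 1009)
988^64 ≡ 142 (mod 1009)
988^128 ≡ 993 (mod 1009)
988^256 ≡ 256 (mod 1009)
988^504 = 988^(256+128+64+32+16+8) ≡ 1 (mod 1009).
Result is 1, so (-21/1009) = 1.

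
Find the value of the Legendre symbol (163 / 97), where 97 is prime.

First reduce: 163 ≡ 66 (mod 97).
Pull out 2: since 97 ≡ 1 (mod 8), (2/97) = +1.
Reciprocity: 33 ≡ 1 and 97 ≡ 1 (mod 4), so (33/97) = +(97/33).
Reduce top mod 33: now compute (31/33).
Reciprocity: 31 ≡ 3 and 33 ≡ 1 (mod 4), so (31/33) = +(33/31).
Reduce top mod 31: now compute (2/31).
Pull out 2: since 31 ≡ 7 (mod 8), (2/31) = +1.
Reached (1/31) = 1. Collecting the sign flips along the way, the symbol is +1.

1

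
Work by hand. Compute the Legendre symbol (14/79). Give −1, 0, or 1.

Euler's criterion: (14/79) ≡ 14^39 (mod 79).
14^2 ≡ 38 (mod 79)
14^4 ≡ 22 (mod 79)
14^8 ≡ 10 (mod 79)
14^16 ≡ 21 (mod 79)
14^32 ≡ 46 (mod 79)
14^39 = 14^(32+4+2+1) ≡ 78 (mod 79).
Result is 78 ≡ −1, so (14/79) = −1.

-1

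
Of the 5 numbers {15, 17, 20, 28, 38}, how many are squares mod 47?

(15/47) = -1 → non-residue.
(17/47) = +1 → QR.
(20/47) = -1 → non-residue.
(28/47) = +1 → QR.
(38/47) = -1 → non-residue.
Total quadratic residues among the 5: 2.

2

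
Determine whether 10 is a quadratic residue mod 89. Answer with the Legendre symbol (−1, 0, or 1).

Euler's criterion: (10/89) ≡ 10^44 (mod 89).
10^2 ≡ 11 (mod 89)
10^4 ≡ 32 (mod 89)
10^8 ≡ 45 (mod 89)
10^16 ≡ 67 (mod 89)
10^32 ≡ 39 (mod 89)
10^44 = 10^(32+8+4) ≡ 1 (mod 89).
Result is 1, so (10/89) = 1.

1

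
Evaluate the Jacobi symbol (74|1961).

Pull out 2: since 1961 ≡ 1 (mod 8), (2/1961) = +1.
Reciprocity: 37 ≡ 1 and 1961 ≡ 1 (mod 4), so (37/1961) = +(1961/37).
Reduce top mod 37: now compute (0/37).
Top reduces to 0: gcd > 1, so the symbol is 0.

0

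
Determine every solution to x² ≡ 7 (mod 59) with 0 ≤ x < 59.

19, 40

Since 59 ≡ 3 (mod 4), a square root of 7 is 7^((59+1)/4) = 7^15 mod 59.
Repeated squaring: 7^2≡49, 7^4≡41, 7^8≡29 (mod 59).
7^15 = 7^(8+4+2+1) ≡ 19 (mod 59).
Check: 19² = 361 ≡ 7 (mod 59). The two roots are 19 and 40.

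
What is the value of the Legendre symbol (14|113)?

1

Pull out 2: since 113 ≡ 1 (mod 8), (2/113) = +1.
Reciprocity: 7 ≡ 3 and 113 ≡ 1 (mod 4), so (7/113) = +(113/7).
Reduce top mod 7: now compute (1/7).
Reached (1/7) = 1. Collecting the sign flips along the way, the symbol is +1.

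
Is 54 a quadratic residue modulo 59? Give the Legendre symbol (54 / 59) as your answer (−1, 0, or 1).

-1

Pull out 2: since 59 ≡ 3 (mod 8), (2/59) = -1.
Reciprocity: 27 ≡ 3 and 59 ≡ 3 (mod 4), so (27/59) = −(59/27).
Reduce top mod 27: now compute (5/27).
Reciprocity: 5 ≡ 1 and 27 ≡ 3 (mod 4), so (5/27) = +(27/5).
Reduce top mod 5: now compute (2/5).
Pull out 2: since 5 ≡ 5 (mod 8), (2/5) = -1.
Reached (1/5) = 1. Collecting the sign flips along the way, the symbol is -1.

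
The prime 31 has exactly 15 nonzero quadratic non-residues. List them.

3,6,11,12,13,15,17,21,22,23,24,26,27,29,30

Square k = 1,…,15 (k and 31−k give the same square):
1²=1, 2²=4, 3²=9, 4²=16, 5²=25, 6²≡5, 7²≡18, 8²≡2, 9²≡19, 10²≡7, 11²≡28, 12²≡20, 13²≡14, 14²≡10, 15²≡8 (mod 31).
The residues are {1, 2, 4, 5, 7, 8, 9, 10, 14, 16, 18, 19, 20, 25, 28}; the non-residues are the remaining 15 nonzero classes.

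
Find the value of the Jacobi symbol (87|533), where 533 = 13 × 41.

Reciprocity: 87 ≡ 3 and 533 ≡ 1 (mod 4), so (87/533) = +(533/87).
Reduce top mod 87: now compute (11/87).
Reciprocity: 11 ≡ 3 and 87 ≡ 3 (mod 4), so (11/87) = −(87/11).
Reduce top mod 11: now compute (10/11).
Pull out 2: since 11 ≡ 3 (mod 8), (2/11) = -1.
Reciprocity: 5 ≡ 1 and 11 ≡ 3 (mod 4), so (5/11) = +(11/5).
Reduce top mod 5: now compute (1/5).
Reached (1/5) = 1. Collecting the sign flips along the way, the symbol is +1.

1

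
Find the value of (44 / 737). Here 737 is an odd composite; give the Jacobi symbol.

0

Pull out 2^2: since 737 ≡ 1 (mod 8), (2/737) = +1, so (2/737)^2 = +1.
Reciprocity: 11 ≡ 3 and 737 ≡ 1 (mod 4), so (11/737) = +(737/11).
Reduce top mod 11: now compute (0/11).
Top reduces to 0: gcd > 1, so the symbol is 0.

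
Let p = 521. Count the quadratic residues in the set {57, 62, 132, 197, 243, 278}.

3

(57/521) = +1 → QR.
(62/521) = +1 → QR.
(132/521) = -1 → non-residue.
(197/521) = +1 → QR.
(243/521) = -1 → non-residue.
(278/521) = -1 → non-residue.
Total quadratic residues among the 6: 3.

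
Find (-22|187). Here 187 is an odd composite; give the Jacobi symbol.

0

First reduce: -22 ≡ 165 (mod 187).
Reciprocity: 165 ≡ 1 and 187 ≡ 3 (mod 4), so (165/187) = +(187/165).
Reduce top mod 165: now compute (22/165).
Pull out 2: since 165 ≡ 5 (mod 8), (2/165) = -1.
Reciprocity: 11 ≡ 3 and 165 ≡ 1 (mod 4), so (11/165) = +(165/11).
Reduce top mod 11: now compute (0/11).
Top reduces to 0: gcd > 1, so the symbol is 0.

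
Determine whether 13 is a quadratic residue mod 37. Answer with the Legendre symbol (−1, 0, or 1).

-1

Euler's criterion: (13/37) ≡ 13^18 (mod 37).
13^2 ≡ 21 (mod 37)
13^4 ≡ 34 (mod 37)
13^8 ≡ 9 (mod 37)
13^16 ≡ 7 (mod 37)
13^18 = 13^(16+2) ≡ 36 (mod 37).
Result is 36 ≡ −1, so (13/37) = −1.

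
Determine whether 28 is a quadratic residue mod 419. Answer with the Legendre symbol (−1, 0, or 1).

1

Pull out 2^2: since 419 ≡ 3 (mod 8), (2/419) = -1, so (2/419)^2 = +1.
Reciprocity: 7 ≡ 3 and 419 ≡ 3 (mod 4), so (7/419) = −(419/7).
Reduce top mod 7: now compute (6/7).
Pull out 2: since 7 ≡ 7 (mod 8), (2/7) = +1.
Reciprocity: 3 ≡ 3 and 7 ≡ 3 (mod 4), so (3/7) = −(7/3).
Reduce top mod 3: now compute (1/3).
Reached (1/3) = 1. Collecting the sign flips along the way, the symbol is +1.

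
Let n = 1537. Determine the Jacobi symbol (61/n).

1

Reciprocity: 61 ≡ 1 and 1537 ≡ 1 (mod 4), so (61/1537) = +(1537/61).
Reduce top mod 61: now compute (12/61).
Pull out 2^2: since 61 ≡ 5 (mod 8), (2/61) = -1, so (2/61)^2 = +1.
Reciprocity: 3 ≡ 3 and 61 ≡ 1 (mod 4), so (3/61) = +(61/3).
Reduce top mod 3: now compute (1/3).
Reached (1/3) = 1. Collecting the sign flips along the way, the symbol is +1.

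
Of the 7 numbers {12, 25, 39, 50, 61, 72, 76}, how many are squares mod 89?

(12/89) = -1 → non-residue.
(25/89) = +1 → QR.
(39/89) = +1 → QR.
(50/89) = +1 → QR.
(61/89) = -1 → non-residue.
(72/89) = +1 → QR.
(76/89) = -1 → non-residue.
Total quadratic residues among the 7: 4.

4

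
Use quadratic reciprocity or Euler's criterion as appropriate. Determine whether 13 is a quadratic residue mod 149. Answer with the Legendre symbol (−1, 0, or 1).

Euler's criterion: (13/149) ≡ 13^74 (mod 149).
13^2 ≡ 20 (mod 149)
13^4 ≡ 102 (mod 149)
13^8 ≡ 123 (mod 149)
13^16 ≡ 80 (mod 149)
13^32 ≡ 142 (mod 149)
13^64 ≡ 49 (mod 149)
13^74 = 13^(64+8+2) ≡ 148 (mod 149).
Result is 148 ≡ −1, so (13/149) = −1.

-1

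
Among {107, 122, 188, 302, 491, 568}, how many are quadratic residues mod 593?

1

(107/593) = -1 → non-residue.
(122/593) = -1 → non-residue.
(188/593) = -1 → non-residue.
(302/593) = -1 → non-residue.
(491/593) = -1 → non-residue.
(568/593) = +1 → QR.
Total quadratic residues among the 6: 1.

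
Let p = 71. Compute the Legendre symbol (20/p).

1

Pull out 2^2: since 71 ≡ 7 (mod 8), (2/71) = +1, so (2/71)^2 = +1.
Reciprocity: 5 ≡ 1 and 71 ≡ 3 (mod 4), so (5/71) = +(71/5).
Reduce top mod 5: now compute (1/5).
Reached (1/5) = 1. Collecting the sign flips along the way, the symbol is +1.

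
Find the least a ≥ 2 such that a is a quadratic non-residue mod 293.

(2/293) = −1, so 2 is the smallest positive non-residue mod 293.

2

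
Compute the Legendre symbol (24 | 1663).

Pull out 2^3: since 1663 ≡ 7 (mod 8), (2/1663) = +1, so (2/1663)^3 = +1.
Reciprocity: 3 ≡ 3 and 1663 ≡ 3 (mod 4), so (3/1663) = −(1663/3).
Reduce top mod 3: now compute (1/3).
Reached (1/3) = 1. Collecting the sign flips along the way, the symbol is -1.

-1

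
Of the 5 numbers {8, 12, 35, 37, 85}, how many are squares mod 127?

3

(8/127) = +1 → QR.
(12/127) = -1 → non-residue.
(35/127) = +1 → QR.
(37/127) = +1 → QR.
(85/127) = -1 → non-residue.
Total quadratic residues among the 5: 3.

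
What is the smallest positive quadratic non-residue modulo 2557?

2

(2/2557) = −1, so 2 is the smallest positive non-residue mod 2557.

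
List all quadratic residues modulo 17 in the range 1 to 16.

Square k = 1,…,8 (k and 17−k give the same square):
1²=1, 2²=4, 3²=9, 4²=16, 5²≡8, 6²≡2, 7²≡15, 8²≡13 (mod 17).
So the quadratic residues mod 17 are {1, 2, 4, 8, 9, 13, 15, 16}.

1, 2, 4, 8, 9, 13, 15, 16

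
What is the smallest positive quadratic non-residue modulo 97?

5

(2/97) = +1, so 2 is a residue.
(3/97) = +1, so 3 is a residue.
(4/97) = +1, so 4 is a residue.
(5/97) = −1, so 5 is the smallest positive non-residue mod 97.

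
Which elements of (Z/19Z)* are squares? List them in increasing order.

1 4 5 6 7 9 11 16 17

Square k = 1,…,9 (k and 19−k give the same square):
1²=1, 2²=4, 3²=9, 4²=16, 5²≡6, 6²≡17, 7²≡11, 8²≡7, 9²≡5 (mod 19).
So the quadratic residues mod 19 are {1, 4, 5, 6, 7, 9, 11, 16, 17}.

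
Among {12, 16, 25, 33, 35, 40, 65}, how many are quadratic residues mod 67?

6

(12/67) = -1 → non-residue.
(16/67) = +1 → QR.
(25/67) = +1 → QR.
(33/67) = +1 → QR.
(35/67) = +1 → QR.
(40/67) = +1 → QR.
(65/67) = +1 → QR.
Total quadratic residues among the 7: 6.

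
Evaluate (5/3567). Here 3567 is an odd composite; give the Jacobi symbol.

-1

Reciprocity: 5 ≡ 1 and 3567 ≡ 3 (mod 4), so (5/3567) = +(3567/5).
Reduce top mod 5: now compute (2/5).
Pull out 2: since 5 ≡ 5 (mod 8), (2/5) = -1.
Reached (1/5) = 1. Collecting the sign flips along the way, the symbol is -1.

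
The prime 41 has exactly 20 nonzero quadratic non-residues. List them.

Square k = 1,…,20 (k and 41−k give the same square):
1²=1, 2²=4, 3²=9, 4²=16, 5²=25, 6²=36, 7²≡8, 8²≡23, 9²≡40, 10²≡18, 11²≡39, 12²≡21, 13²≡5, 14²≡32, 15²≡20, 16²≡10, 17²≡2, 18²≡37, 19²≡33, 20²≡31 (mod 41).
The residues are {1, 2, 4, 5, 8, 9, 10, 16, 18, 20, 21, 23, 25, 31, 32, 33, 36, 37, 39, 40}; the non-residues are the remaining 20 nonzero classes.

3 6 7 11 12 13 14 15 17 19 22 24 26 27 28 29 30 34 35 38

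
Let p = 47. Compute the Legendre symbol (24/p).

Pull out 2^3: since 47 ≡ 7 (mod 8), (2/47) = +1, so (2/47)^3 = +1.
Reciprocity: 3 ≡ 3 and 47 ≡ 3 (mod 4), so (3/47) = −(47/3).
Reduce top mod 3: now compute (2/3).
Pull out 2: since 3 ≡ 3 (mod 8), (2/3) = -1.
Reached (1/3) = 1. Collecting the sign flips along the way, the symbol is +1.

1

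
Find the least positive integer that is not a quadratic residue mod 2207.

(2/2207) = +1, so 2 is a residue.
(3/2207) = +1, so 3 is a residue.
(4/2207) = +1, so 4 is a residue.
(5/2207) = −1, so 5 is the smallest positive non-residue mod 2207.

5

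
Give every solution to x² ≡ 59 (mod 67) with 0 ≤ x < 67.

27, 40

Since 67 ≡ 3 (mod 4), a square root of 59 is 59^((67+1)/4) = 59^17 mod 67.
Repeated squaring: 59^2≡64, 59^4≡9, 59^8≡14, 59^16≡62 (mod 67).
59^17 = 59^(16+1) ≡ 40 (mod 67).
Check: 40² = 1600 ≡ 59 (mod 67). The two roots are 27 and 40.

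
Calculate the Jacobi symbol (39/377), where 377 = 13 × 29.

0

Reciprocity: 39 ≡ 3 and 377 ≡ 1 (mod 4), so (39/377) = +(377/39).
Reduce top mod 39: now compute (26/39).
Pull out 2: since 39 ≡ 7 (mod 8), (2/39) = +1.
Reciprocity: 13 ≡ 1 and 39 ≡ 3 (mod 4), so (13/39) = +(39/13).
Reduce top mod 13: now compute (0/13).
Top reduces to 0: gcd > 1, so the symbol is 0.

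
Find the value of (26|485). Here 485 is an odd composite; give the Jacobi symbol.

-1

Pull out 2: since 485 ≡ 5 (mod 8), (2/485) = -1.
Reciprocity: 13 ≡ 1 and 485 ≡ 1 (mod 4), so (13/485) = +(485/13).
Reduce top mod 13: now compute (4/13).
Pull out 2^2: since 13 ≡ 5 (mod 8), (2/13) = -1, so (2/13)^2 = +1.
Reached (1/13) = 1. Collecting the sign flips along the way, the symbol is -1.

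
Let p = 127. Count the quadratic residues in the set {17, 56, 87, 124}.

3

(17/127) = +1 → QR.
(56/127) = -1 → non-residue.
(87/127) = +1 → QR.
(124/127) = +1 → QR.
Total quadratic residues among the 4: 3.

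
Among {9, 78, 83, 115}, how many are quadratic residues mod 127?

2

(9/127) = +1 → QR.
(78/127) = -1 → non-residue.
(83/127) = -1 → non-residue.
(115/127) = +1 → QR.
Total quadratic residues among the 4: 2.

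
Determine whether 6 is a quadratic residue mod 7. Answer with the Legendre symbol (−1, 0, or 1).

Euler's criterion: (6/7) ≡ 6^3 (mod 7).
6^2 ≡ 1 (mod 7)
6^3 = 6^(2+1) ≡ 6 (mod 7).
Result is 6 ≡ −1, so (6/7) = −1.

-1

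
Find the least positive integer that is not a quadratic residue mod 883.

(2/883) = −1, so 2 is the smallest positive non-residue mod 883.

2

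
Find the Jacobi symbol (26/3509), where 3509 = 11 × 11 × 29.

Pull out 2: since 3509 ≡ 5 (mod 8), (2/3509) = -1.
Reciprocity: 13 ≡ 1 and 3509 ≡ 1 (mod 4), so (13/3509) = +(3509/13).
Reduce top mod 13: now compute (12/13).
Pull out 2^2: since 13 ≡ 5 (mod 8), (2/13) = -1, so (2/13)^2 = +1.
Reciprocity: 3 ≡ 3 and 13 ≡ 1 (mod 4), so (3/13) = +(13/3).
Reduce top mod 3: now compute (1/3).
Reached (1/3) = 1. Collecting the sign flips along the way, the symbol is -1.

-1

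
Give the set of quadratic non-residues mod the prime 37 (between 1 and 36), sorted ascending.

Square k = 1,…,18 (k and 37−k give the same square):
1²=1, 2²=4, 3²=9, 4²=16, 5²=25, 6²=36, 7²≡12, 8²≡27, 9²≡7, 10²≡26, 11²≡10, 12²≡33, 13²≡21, 14²≡11, 15²≡3, 16²≡34, 17²≡30, 18²≡28 (mod 37).
The residues are {1, 3, 4, 7, 9, 10, 11, 12, 16, 21, 25, 26, 27, 28, 30, 33, 34, 36}; the non-residues are the remaining 18 nonzero classes.

2,5,6,8,13,14,15,17,18,19,20,22,23,24,29,31,32,35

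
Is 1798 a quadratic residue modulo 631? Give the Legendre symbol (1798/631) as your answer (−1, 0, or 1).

1

Euler's criterion: (1798/631) ≡ 536^315 (mod 631).
536^2 ≡ 191 (mod 631)
536^4 ≡ 514 (mod 631)
536^8 ≡ 438 (mod 631)
536^16 ≡ 20 (mod 631)
536^32 ≡ 400 (mod 631)
536^64 ≡ 357 (mod 631)
536^128 ≡ 618 (mod 631)
536^256 ≡ 169 (mod 631)
536^315 = 536^(256+32+16+8+2+1) ≡ 1 (mod 631).
Result is 1, so (1798/631) = 1.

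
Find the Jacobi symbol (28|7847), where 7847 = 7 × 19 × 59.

Pull out 2^2: since 7847 ≡ 7 (mod 8), (2/7847) = +1, so (2/7847)^2 = +1.
Reciprocity: 7 ≡ 3 and 7847 ≡ 3 (mod 4), so (7/7847) = −(7847/7).
Reduce top mod 7: now compute (0/7).
Top reduces to 0: gcd > 1, so the symbol is 0.

0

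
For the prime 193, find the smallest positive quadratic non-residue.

5

(2/193) = +1, so 2 is a residue.
(3/193) = +1, so 3 is a residue.
(4/193) = +1, so 4 is a residue.
(5/193) = −1, so 5 is the smallest positive non-residue mod 193.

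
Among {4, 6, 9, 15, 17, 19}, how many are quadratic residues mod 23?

3

(4/23) = +1 → QR.
(6/23) = +1 → QR.
(9/23) = +1 → QR.
(15/23) = -1 → non-residue.
(17/23) = -1 → non-residue.
(19/23) = -1 → non-residue.
Total quadratic residues among the 6: 3.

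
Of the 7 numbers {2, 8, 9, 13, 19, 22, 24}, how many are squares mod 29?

4

(2/29) = -1 → non-residue.
(8/29) = -1 → non-residue.
(9/29) = +1 → QR.
(13/29) = +1 → QR.
(19/29) = -1 → non-residue.
(22/29) = +1 → QR.
(24/29) = +1 → QR.
Total quadratic residues among the 7: 4.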